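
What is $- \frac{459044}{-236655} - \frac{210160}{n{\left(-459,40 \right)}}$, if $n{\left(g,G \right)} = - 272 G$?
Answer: $\frac{684122669}{32185080} \approx 21.256$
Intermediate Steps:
$- \frac{459044}{-236655} - \frac{210160}{n{\left(-459,40 \right)}} = - \frac{459044}{-236655} - \frac{210160}{\left(-272\right) 40} = \left(-459044\right) \left(- \frac{1}{236655}\right) - \frac{210160}{-10880} = \frac{459044}{236655} - - \frac{2627}{136} = \frac{459044}{236655} + \frac{2627}{136} = \frac{684122669}{32185080}$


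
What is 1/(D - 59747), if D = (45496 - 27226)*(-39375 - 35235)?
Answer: -1/1363184447 ≈ -7.3358e-10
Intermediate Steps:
D = -1363124700 (D = 18270*(-74610) = -1363124700)
1/(D - 59747) = 1/(-1363124700 - 59747) = 1/(-1363184447) = -1/1363184447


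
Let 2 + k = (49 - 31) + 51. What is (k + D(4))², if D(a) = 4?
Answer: 5041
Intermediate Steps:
k = 67 (k = -2 + ((49 - 31) + 51) = -2 + (18 + 51) = -2 + 69 = 67)
(k + D(4))² = (67 + 4)² = 71² = 5041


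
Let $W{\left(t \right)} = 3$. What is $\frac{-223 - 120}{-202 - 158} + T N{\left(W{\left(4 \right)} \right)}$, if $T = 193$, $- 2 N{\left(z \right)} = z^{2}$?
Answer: $- \frac{312317}{360} \approx -867.55$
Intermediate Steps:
$N{\left(z \right)} = - \frac{z^{2}}{2}$
$\frac{-223 - 120}{-202 - 158} + T N{\left(W{\left(4 \right)} \right)} = \frac{-223 - 120}{-202 - 158} + 193 \left(- \frac{3^{2}}{2}\right) = - \frac{343}{-360} + 193 \left(\left(- \frac{1}{2}\right) 9\right) = \left(-343\right) \left(- \frac{1}{360}\right) + 193 \left(- \frac{9}{2}\right) = \frac{343}{360} - \frac{1737}{2} = - \frac{312317}{360}$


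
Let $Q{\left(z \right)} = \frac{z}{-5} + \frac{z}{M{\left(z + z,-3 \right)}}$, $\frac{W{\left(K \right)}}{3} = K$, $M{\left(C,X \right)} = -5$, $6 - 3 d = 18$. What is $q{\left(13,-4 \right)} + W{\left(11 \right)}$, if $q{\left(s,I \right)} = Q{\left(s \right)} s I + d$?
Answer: $\frac{1497}{5} \approx 299.4$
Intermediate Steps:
$d = -4$ ($d = 2 - 6 = -4$)
$W{\left(K \right)} = 3 K$
$Q{\left(z \right)} = - \frac{2 z}{5}$ ($Q{\left(z \right)} = \frac{z}{-5} + \frac{z}{-5} = z \left(- \frac{1}{5}\right) + z \left(- \frac{1}{5}\right) = - \frac{z}{5} - \frac{z}{5} = - \frac{2 z}{5}$)
$q{\left(s,I \right)} = -4 - \frac{2 I s^{2}}{5}$ ($q{\left(s,I \right)} = - \frac{2 s}{5} s I - 4 = - \frac{2 s^{2}}{5} I - 4 = - \frac{2 I s^{2}}{5} - 4 = -4 - \frac{2 I s^{2}}{5}$)
$q{\left(13,-4 \right)} + W{\left(11 \right)} = \left(-4 - - \frac{8 \cdot 13^{2}}{5}\right) + 3 \cdot 11 = \left(-4 - \left(- \frac{8}{5}\right) 169\right) + 33 = \left(-4 + \frac{1352}{5}\right) + 33 = \frac{1332}{5} + 33 = \frac{1497}{5}$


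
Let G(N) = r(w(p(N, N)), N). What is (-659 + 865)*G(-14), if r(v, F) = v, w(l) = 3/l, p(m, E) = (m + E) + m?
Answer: -103/7 ≈ -14.714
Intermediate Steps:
p(m, E) = E + 2*m (p(m, E) = (E + m) + m = E + 2*m)
G(N) = 1/N (G(N) = 3/(N + 2*N) = 3/((3*N)) = 3*(1/(3*N)) = 1/N)
(-659 + 865)*G(-14) = (-659 + 865)/(-14) = 206*(-1/14) = -103/7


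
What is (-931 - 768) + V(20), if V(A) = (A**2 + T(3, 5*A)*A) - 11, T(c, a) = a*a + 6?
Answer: 198810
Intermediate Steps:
T(c, a) = 6 + a**2 (T(c, a) = a**2 + 6 = 6 + a**2)
V(A) = -11 + A**2 + A*(6 + 25*A**2) (V(A) = (A**2 + (6 + (5*A)**2)*A) - 11 = (A**2 + (6 + 25*A**2)*A) - 11 = (A**2 + A*(6 + 25*A**2)) - 11 = -11 + A**2 + A*(6 + 25*A**2))
(-931 - 768) + V(20) = (-931 - 768) + (-11 + 20**2 + 20*(6 + 25*20**2)) = -1699 + (-11 + 400 + 20*(6 + 25*400)) = -1699 + (-11 + 400 + 20*(6 + 10000)) = -1699 + (-11 + 400 + 20*10006) = -1699 + (-11 + 400 + 200120) = -1699 + 200509 = 198810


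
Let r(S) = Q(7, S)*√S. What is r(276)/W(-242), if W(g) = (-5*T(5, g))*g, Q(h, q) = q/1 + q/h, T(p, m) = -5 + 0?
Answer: -2208*√69/21175 ≈ -0.86616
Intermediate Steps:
T(p, m) = -5
Q(h, q) = q + q/h (Q(h, q) = q*1 + q/h = q + q/h)
W(g) = 25*g (W(g) = (-5*(-5))*g = 25*g)
r(S) = 8*S^(3/2)/7 (r(S) = (S + S/7)*√S = (8*S/7)*√S = 8*S^(3/2)/7)
r(276)/W(-242) = (8*276^(3/2)/7)/((25*(-242))) = (8*(552*√69)/7)/(-6050) = (4416*√69/7)*(-1/6050) = -2208*√69/21175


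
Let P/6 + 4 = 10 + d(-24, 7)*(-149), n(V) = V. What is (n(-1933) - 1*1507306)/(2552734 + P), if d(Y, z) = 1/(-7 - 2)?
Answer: -4527717/7658608 ≈ -0.59119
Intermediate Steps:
d(Y, z) = -1/9 (d(Y, z) = 1/(-9) = -1/9)
P = 406/3 (P = -24 + 6*(10 - 1/9*(-149)) = -24 + 6*(10 + 149/9) = -24 + 6*(239/9) = -24 + 478/3 = 406/3 ≈ 135.33)
(n(-1933) - 1*1507306)/(2552734 + P) = (-1933 - 1*1507306)/(2552734 + 406/3) = (-1933 - 1507306)/(7658608/3) = -1509239*3/7658608 = -4527717/7658608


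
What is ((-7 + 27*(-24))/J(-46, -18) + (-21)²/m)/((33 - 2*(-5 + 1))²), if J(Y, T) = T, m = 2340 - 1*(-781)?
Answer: 2052193/94435218 ≈ 0.021731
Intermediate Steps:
m = 3121 (m = 2340 + 781 = 3121)
((-7 + 27*(-24))/J(-46, -18) + (-21)²/m)/((33 - 2*(-5 + 1))²) = ((-7 + 27*(-24))/(-18) + (-21)²/3121)/((33 - 2*(-5 + 1))²) = ((-7 - 648)*(-1/18) + 441*(1/3121))/((33 - 2*(-4))²) = (-655*(-1/18) + 441/3121)/((33 + 8)²) = (655/18 + 441/3121)/(41²) = (2052193/56178)/1681 = (2052193/56178)*(1/1681) = 2052193/94435218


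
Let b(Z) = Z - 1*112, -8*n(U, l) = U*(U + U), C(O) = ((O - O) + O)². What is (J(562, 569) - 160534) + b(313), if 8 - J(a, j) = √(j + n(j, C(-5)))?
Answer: -160325 - I*√321485/2 ≈ -1.6033e+5 - 283.5*I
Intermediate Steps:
C(O) = O² (C(O) = (0 + O)² = O²)
n(U, l) = -U²/4 (n(U, l) = -U*(U + U)/8 = -U*2*U/8 = -U²/4)
J(a, j) = 8 - √(j - j²/4)
b(Z) = -112 + Z (b(Z) = Z - 112 = -112 + Z)
(J(562, 569) - 160534) + b(313) = ((8 - I*√569*√(-4 + 569)/2) - 160534) + (-112 + 313) = ((8 - I*√321485/2) - 160534) + 201 = (-160526 - I*√321485/2) + 201 = -160325 - I*√321485/2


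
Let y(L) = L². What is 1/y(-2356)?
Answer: 1/5550736 ≈ 1.8016e-7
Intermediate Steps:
1/y(-2356) = 1/((-2356)²) = 1/5550736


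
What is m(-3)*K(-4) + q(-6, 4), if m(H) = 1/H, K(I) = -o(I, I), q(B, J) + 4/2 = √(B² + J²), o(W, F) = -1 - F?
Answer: -1 + 2*√13 ≈ 6.2111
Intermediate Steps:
q(B, J) = -2 + √(B² + J²)
K(I) = 1 + I (K(I) = -(-1 - I) = 1 + I)
m(H) = 1/H
m(-3)*K(-4) + q(-6, 4) = (1 - 4)/(-3) + (-2 + √((-6)² + 4²)) = -⅓*(-3) + (-2 + √(36 + 16)) = 1 + (-2 + √52) = 1 + (-2 + 2*√13) = -1 + 2*√13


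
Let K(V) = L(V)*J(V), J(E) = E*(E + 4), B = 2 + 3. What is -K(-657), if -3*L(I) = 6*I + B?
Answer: -563018559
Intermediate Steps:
B = 5
J(E) = E*(4 + E)
L(I) = -5/3 - 2*I (L(I) = -(6*I + 5)/3 = -(5 + 6*I)/3 = -5/3 - 2*I)
K(V) = V*(4 + V)*(-5/3 - 2*V) (K(V) = (-5/3 - 2*V)*(V*(4 + V)) = V*(4 + V)*(-5/3 - 2*V))
-K(-657) = -(-1)*(-657)*(4 - 657)*(5 + 6*(-657))/3 = -(-1)*(-657)*(-653)*(5 - 3942)/3 = -(-1)*(-657)*(-653)*(-3937)/3 = -1*563018559 = -563018559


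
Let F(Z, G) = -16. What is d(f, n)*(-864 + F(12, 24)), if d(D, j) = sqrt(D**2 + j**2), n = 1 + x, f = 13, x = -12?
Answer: -880*sqrt(290) ≈ -14986.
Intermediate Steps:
n = -11 (n = 1 - 12 = -11)
d(f, n)*(-864 + F(12, 24)) = sqrt(13**2 + (-11)**2)*(-864 - 16) = sqrt(169 + 121)*(-880) = sqrt(290)*(-880) = -880*sqrt(290)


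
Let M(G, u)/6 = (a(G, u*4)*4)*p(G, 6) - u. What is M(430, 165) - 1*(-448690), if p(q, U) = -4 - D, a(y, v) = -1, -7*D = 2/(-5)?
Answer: 15672908/35 ≈ 4.4780e+5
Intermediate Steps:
D = 2/35 (D = -2/(7*(-5)) = -2*(-1)/(7*5) = -1/7*(-2/5) = 2/35 ≈ 0.057143)
p(q, U) = -142/35 (p(q, U) = -4 - 1*2/35 = -4 - 2/35 = -142/35)
M(G, u) = 3408/35 - 6*u (M(G, u) = 6*(-1*4*(-142/35) - u) = 6*(-4*(-142/35) - u) = 6*(568/35 - u) = 3408/35 - 6*u)
M(430, 165) - 1*(-448690) = (3408/35 - 6*165) - 1*(-448690) = (3408/35 - 990) + 448690 = -31242/35 + 448690 = 15672908/35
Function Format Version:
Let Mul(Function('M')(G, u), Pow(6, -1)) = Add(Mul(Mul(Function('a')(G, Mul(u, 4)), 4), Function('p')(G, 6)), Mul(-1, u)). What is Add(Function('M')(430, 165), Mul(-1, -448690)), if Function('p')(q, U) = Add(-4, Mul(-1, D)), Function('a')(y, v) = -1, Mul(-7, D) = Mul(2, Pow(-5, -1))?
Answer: Rational(15672908, 35) ≈ 4.4780e+5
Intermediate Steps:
D = Rational(2, 35) (D = Mul(Rational(-1, 7), Mul(2, Pow(-5, -1))) = Mul(Rational(-1, 7), Mul(2, Rational(-1, 5))) = Mul(Rational(-1, 7), Rational(-2, 5)) = Rational(2, 35) ≈ 0.057143)
Function('p')(q, U) = Rational(-142, 35) (Function('p')(q, U) = Add(-4, Mul(-1, Rational(2, 35))) = Add(-4, Rational(-2, 35)) = Rational(-142, 35))
Function('M')(G, u) = Add(Rational(3408, 35), Mul(-6, u)) (Function('M')(G, u) = Mul(6, Add(Mul(Mul(-1, 4), Rational(-142, 35)), Mul(-1, u))) = Mul(6, Add(Mul(-4, Rational(-142, 35)), Mul(-1, u))) = Mul(6, Add(Rational(568, 35), Mul(-1, u))) = Add(Rational(3408, 35), Mul(-6, u)))
Add(Function('M')(430, 165), Mul(-1, -448690)) = Add(Add(Rational(3408, 35), Mul(-6, 165)), Mul(-1, -448690)) = Add(Add(Rational(3408, 35), -990), 448690) = Add(Rational(-31242, 35), 448690) = Rational(15672908, 35)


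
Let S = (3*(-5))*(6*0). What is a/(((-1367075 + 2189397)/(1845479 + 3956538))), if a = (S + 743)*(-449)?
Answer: -1935593485319/822322 ≈ -2.3538e+6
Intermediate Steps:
S = 0 (S = -15*0 = 0)
a = -333607 (a = (0 + 743)*(-449) = 743*(-449) = -333607)
a/(((-1367075 + 2189397)/(1845479 + 3956538))) = -333607*(1845479 + 3956538)/(-1367075 + 2189397) = -333607/(822322/5802017) = -333607/(822322*(1/5802017)) = -333607/822322/5802017 = -333607*5802017/822322 = -1935593485319/822322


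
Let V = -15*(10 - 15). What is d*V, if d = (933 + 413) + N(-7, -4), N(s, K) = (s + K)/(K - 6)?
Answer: 202065/2 ≈ 1.0103e+5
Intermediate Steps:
N(s, K) = (K + s)/(-6 + K)
d = 13471/10 (d = (933 + 413) + (-4 - 7)/(-6 - 4) = 1346 - 11/(-10) = 1346 - ⅒*(-11) = 1346 + 11/10 = 13471/10 ≈ 1347.1)
V = 75 (V = -15*(-5) = 75)
d*V = (13471/10)*75 = 202065/2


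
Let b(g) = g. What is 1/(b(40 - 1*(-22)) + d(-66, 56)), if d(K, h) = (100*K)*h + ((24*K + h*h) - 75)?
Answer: -1/368061 ≈ -2.7169e-6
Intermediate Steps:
d(K, h) = -75 + h² + 24*K + 100*K*h (d(K, h) = 100*K*h + ((24*K + h²) - 75) = 100*K*h + ((h² + 24*K) - 75) = 100*K*h + (-75 + h² + 24*K) = -75 + h² + 24*K + 100*K*h)
1/(b(40 - 1*(-22)) + d(-66, 56)) = 1/((40 - 1*(-22)) + (-75 + 56² + 24*(-66) + 100*(-66)*56)) = 1/((40 + 22) + (-75 + 3136 - 1584 - 369600)) = 1/(62 - 368123) = 1/(-368061) = -1/368061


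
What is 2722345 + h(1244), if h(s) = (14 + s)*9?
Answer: 2733667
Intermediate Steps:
h(s) = 126 + 9*s
2722345 + h(1244) = 2722345 + (126 + 9*1244) = 2722345 + (126 + 11196) = 2722345 + 11322 = 2733667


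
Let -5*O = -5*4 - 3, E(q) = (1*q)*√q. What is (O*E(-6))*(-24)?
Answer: 3312*I*√6/5 ≈ 1622.5*I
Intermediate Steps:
E(q) = q^(3/2) (E(q) = q*√q = q^(3/2))
O = 23/5 (O = -(-5*4 - 3)/5 = -(-20 - 3)/5 = -⅕*(-23) = 23/5 ≈ 4.6000)
(O*E(-6))*(-24) = (23*(-6)^(3/2)/5)*(-24) = (23*(-6*I*√6)/5)*(-24) = -138*I*√6/5*(-24) = 3312*I*√6/5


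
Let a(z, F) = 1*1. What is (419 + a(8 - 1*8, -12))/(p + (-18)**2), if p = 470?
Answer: 210/397 ≈ 0.52897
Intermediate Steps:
a(z, F) = 1
(419 + a(8 - 1*8, -12))/(p + (-18)**2) = (419 + 1)/(470 + (-18)**2) = 420/(470 + 324) = 420/794 = 420*(1/794) = 210/397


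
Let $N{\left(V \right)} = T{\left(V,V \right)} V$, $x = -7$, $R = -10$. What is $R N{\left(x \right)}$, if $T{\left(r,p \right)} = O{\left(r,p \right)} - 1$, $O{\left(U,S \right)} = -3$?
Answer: $-280$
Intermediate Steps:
$T{\left(r,p \right)} = -4$ ($T{\left(r,p \right)} = -3 - 1 = -4$)
$N{\left(V \right)} = - 4 V$
$R N{\left(x \right)} = - 10 \left(\left(-4\right) \left(-7\right)\right) = \left(-10\right) 28 = -280$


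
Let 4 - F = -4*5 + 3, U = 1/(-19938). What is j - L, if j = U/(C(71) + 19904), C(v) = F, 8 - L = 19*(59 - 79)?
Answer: -154138684201/397264650 ≈ -388.00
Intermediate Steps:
U = -1/19938 ≈ -5.0156e-5
F = 21 (F = 4 - (-4*5 + 3) = 4 - (-20 + 3) = 4 - 1*(-17) = 4 + 17 = 21)
L = 388 (L = 8 - 19*(59 - 79) = 8 - 19*(-20) = 8 - 1*(-380) = 8 + 380 = 388)
C(v) = 21
j = -1/397264650 (j = -1/(19938*(21 + 19904)) = -1/19938/19925 = -1/19938*1/19925 = -1/397264650 ≈ -2.5172e-9)
j - L = -1/397264650 - 1*388 = -1/397264650 - 388 = -154138684201/397264650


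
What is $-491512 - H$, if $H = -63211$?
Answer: $-428301$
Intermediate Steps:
$-491512 - H = -491512 - -63211 = -491512 + 63211 = -428301$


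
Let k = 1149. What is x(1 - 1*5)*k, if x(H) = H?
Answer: -4596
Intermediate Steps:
x(1 - 1*5)*k = (1 - 1*5)*1149 = (1 - 5)*1149 = -4*1149 = -4596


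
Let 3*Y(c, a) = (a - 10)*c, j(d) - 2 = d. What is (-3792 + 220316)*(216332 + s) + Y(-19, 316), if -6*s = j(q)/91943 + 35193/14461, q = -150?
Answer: 186837576877626359068/3988763169 ≈ 4.6841e+10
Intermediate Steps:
j(d) = 2 + d
s = -3233609771/7977526338 (s = -((2 - 150)/91943 + 35193/14461)/6 = -(-148*1/91943 + 35193*(1/14461))/6 = -(-148/91943 + 35193/14461)/6 = -1/6*3233609771/1329587723 = -3233609771/7977526338 ≈ -0.40534)
Y(c, a) = c*(-10 + a)/3 (Y(c, a) = ((a - 10)*c)/3 = ((-10 + a)*c)/3 = (c*(-10 + a))/3 = c*(-10 + a)/3)
(-3792 + 220316)*(216332 + s) + Y(-19, 316) = (-3792 + 220316)*(216332 - 3233609771/7977526338) + (1/3)*(-19)*(-10 + 316) = 216524*(1725790994142445/7977526338) + (1/3)*(-19)*306 = 186837584607849380590/3988763169 - 1938 = 186837576877626359068/3988763169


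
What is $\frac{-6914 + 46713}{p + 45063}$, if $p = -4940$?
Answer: $\frac{39799}{40123} \approx 0.99193$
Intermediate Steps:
$\frac{-6914 + 46713}{p + 45063} = \frac{-6914 + 46713}{-4940 + 45063} = \frac{39799}{40123}$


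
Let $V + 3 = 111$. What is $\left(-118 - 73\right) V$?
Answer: $-20628$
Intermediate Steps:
$V = 108$ ($V = -3 + 111 = 108$)
$\left(-118 - 73\right) V = \left(-118 - 73\right) 108 = \left(-191\right) 108 = -20628$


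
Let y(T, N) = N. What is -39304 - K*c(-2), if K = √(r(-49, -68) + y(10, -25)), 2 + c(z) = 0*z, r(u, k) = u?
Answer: -39304 + 2*I*√74 ≈ -39304.0 + 17.205*I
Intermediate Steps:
c(z) = -2 (c(z) = -2 + 0*z = -2 + 0 = -2)
K = I*√74 (K = √(-49 - 25) = √(-74) = I*√74 ≈ 8.6023*I)
-39304 - K*c(-2) = -39304 - I*√74*(-2) = -39304 - (-2)*I*√74 = -39304 + 2*I*√74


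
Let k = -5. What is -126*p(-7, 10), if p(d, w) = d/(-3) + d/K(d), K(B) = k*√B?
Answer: -294 + 126*I*√7/5 ≈ -294.0 + 66.673*I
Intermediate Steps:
K(B) = -5*√B
p(d, w) = -d/3 - √d/5 (p(d, w) = d/(-3) + d/((-5*√d)) = d*(-⅓) + d*(-1/(5*√d)) = -d/3 - √d/5)
-126*p(-7, 10) = -126*(-⅓*(-7) - I*√7/5) = -126*(7/3 - I*√7/5) = -294 + 126*I*√7/5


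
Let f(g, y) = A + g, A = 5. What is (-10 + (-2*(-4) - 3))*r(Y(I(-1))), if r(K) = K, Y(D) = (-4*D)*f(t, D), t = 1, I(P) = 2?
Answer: 240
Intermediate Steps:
f(g, y) = 5 + g
Y(D) = -24*D (Y(D) = (-4*D)*(5 + 1) = -4*D*6 = -24*D)
(-10 + (-2*(-4) - 3))*r(Y(I(-1))) = (-10 + (-2*(-4) - 3))*(-24*2) = (-10 + (8 - 3))*(-48) = (-10 + 5)*(-48) = -5*(-48) = 240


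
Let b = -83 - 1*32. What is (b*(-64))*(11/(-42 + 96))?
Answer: 40480/27 ≈ 1499.3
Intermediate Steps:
b = -115 (b = -83 - 32 = -115)
(b*(-64))*(11/(-42 + 96)) = (-115*(-64))*(11/(-42 + 96)) = 7360*(11/54) = 40480/27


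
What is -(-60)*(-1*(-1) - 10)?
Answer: -540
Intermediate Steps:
-(-60)*(-1*(-1) - 10) = -(-60)*(1 - 10) = -(-60)*(-9) = -15*36 = -540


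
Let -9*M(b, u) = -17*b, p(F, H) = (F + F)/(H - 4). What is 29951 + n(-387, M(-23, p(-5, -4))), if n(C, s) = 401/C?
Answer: 11590636/387 ≈ 29950.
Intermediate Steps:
p(F, H) = 2*F/(-4 + H) (p(F, H) = (2*F)/(-4 + H) = 2*F/(-4 + H))
M(b, u) = 17*b/9 (M(b, u) = -(-17)*b/9 = 17*b/9)
29951 + n(-387, M(-23, p(-5, -4))) = 29951 + 401/(-387) = 29951 + 401*(-1/387) = 29951 - 401/387 = 11590636/387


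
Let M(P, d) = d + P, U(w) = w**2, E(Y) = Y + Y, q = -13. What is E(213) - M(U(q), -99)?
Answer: 356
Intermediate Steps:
E(Y) = 2*Y
M(P, d) = P + d
E(213) - M(U(q), -99) = 2*213 - ((-13)**2 - 99) = 426 - (169 - 99) = 426 - 1*70 = 426 - 70 = 356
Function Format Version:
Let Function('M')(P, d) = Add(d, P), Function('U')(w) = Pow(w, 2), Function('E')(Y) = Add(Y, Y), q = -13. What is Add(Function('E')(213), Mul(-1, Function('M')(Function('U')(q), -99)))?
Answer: 356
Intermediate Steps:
Function('E')(Y) = Mul(2, Y)
Function('M')(P, d) = Add(P, d)
Add(Function('E')(213), Mul(-1, Function('M')(Function('U')(q), -99))) = Add(Mul(2, 213), Mul(-1, Add(Pow(-13, 2), -99))) = Add(426, Mul(-1, Add(169, -99))) = Add(426, Mul(-1, 70)) = Add(426, -70) = 356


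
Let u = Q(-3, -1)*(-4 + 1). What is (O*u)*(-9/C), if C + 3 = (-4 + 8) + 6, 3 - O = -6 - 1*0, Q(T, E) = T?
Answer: -729/7 ≈ -104.14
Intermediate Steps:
O = 9 (O = 3 - (-6 - 1*0) = 3 - (-6 + 0) = 3 - 1*(-6) = 3 + 6 = 9)
u = 9 (u = -3*(-4 + 1) = -3*(-3) = 9)
C = 7 (C = -3 + ((-4 + 8) + 6) = -3 + (4 + 6) = -3 + 10 = 7)
(O*u)*(-9/C) = (9*9)*(-9/7) = 81*(-9*⅐) = 81*(-9/7) = -729/7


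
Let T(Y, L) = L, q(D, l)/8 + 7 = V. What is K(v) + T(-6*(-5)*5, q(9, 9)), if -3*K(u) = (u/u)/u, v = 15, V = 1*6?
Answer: -361/45 ≈ -8.0222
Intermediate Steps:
V = 6
q(D, l) = -8 (q(D, l) = -56 + 8*6 = -56 + 48 = -8)
K(u) = -1/(3*u) (K(u) = -u/u/(3*u) = -1/(3*u))
K(v) + T(-6*(-5)*5, q(9, 9)) = -⅓/15 - 8 = -⅓*1/15 - 8 = -1/45 - 8 = -361/45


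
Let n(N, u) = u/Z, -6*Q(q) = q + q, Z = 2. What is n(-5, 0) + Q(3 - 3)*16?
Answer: 0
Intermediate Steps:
Q(q) = -q/3 (Q(q) = -(q + q)/6 = -q/3)
n(N, u) = u/2
n(-5, 0) + Q(3 - 3)*16 = (½)*0 - (3 - 3)/3*16 = 0 - ⅓*0*16 = 0 + 0*16 = 0 + 0 = 0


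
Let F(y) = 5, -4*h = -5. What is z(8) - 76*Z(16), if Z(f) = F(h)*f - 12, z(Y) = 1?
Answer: -5167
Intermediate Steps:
h = 5/4 (h = -1/4*(-5) = 5/4 ≈ 1.2500)
Z(f) = -12 + 5*f (Z(f) = 5*f - 12 = -12 + 5*f)
z(8) - 76*Z(16) = 1 - 76*(-12 + 5*16) = 1 - 76*(-12 + 80) = 1 - 76*68 = 1 - 5168 = -5167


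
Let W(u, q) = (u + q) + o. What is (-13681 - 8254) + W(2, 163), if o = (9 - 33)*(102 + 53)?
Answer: -25490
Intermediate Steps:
o = -3720 (o = -24*155 = -3720)
W(u, q) = -3720 + q + u (W(u, q) = (u + q) - 3720 = (q + u) - 3720 = -3720 + q + u)
(-13681 - 8254) + W(2, 163) = (-13681 - 8254) + (-3720 + 163 + 2) = -21935 - 3555 = -25490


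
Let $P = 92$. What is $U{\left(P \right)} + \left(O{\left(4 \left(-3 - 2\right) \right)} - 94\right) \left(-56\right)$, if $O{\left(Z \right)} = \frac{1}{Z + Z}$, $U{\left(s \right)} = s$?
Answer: $\frac{26787}{5} \approx 5357.4$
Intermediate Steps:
$O{\left(Z \right)} = \frac{1}{2 Z}$
$U{\left(P \right)} + \left(O{\left(4 \left(-3 - 2\right) \right)} - 94\right) \left(-56\right) = 92 + \left(\frac{1}{2 \cdot 4 \left(-3 - 2\right)} - 94\right) \left(-56\right) = 92 + \left(\frac{1}{2 \cdot 4 \left(-5\right)} - 94\right) \left(-56\right) = 92 + \left(\frac{1}{2 \left(-20\right)} - 94\right) \left(-56\right) = 92 + \left(\frac{1}{2} \left(- \frac{1}{20}\right) - 94\right) \left(-56\right) = 92 + \left(- \frac{1}{40} - 94\right) \left(-56\right) = 92 - - \frac{26327}{5} = 92 + \frac{26327}{5} = \frac{26787}{5}$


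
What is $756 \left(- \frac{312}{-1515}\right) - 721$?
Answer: $- \frac{285481}{505} \approx -565.31$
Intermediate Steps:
$756 \left(- \frac{312}{-1515}\right) - 721 = 756 \left(\left(-312\right) \left(- \frac{1}{1515}\right)\right) - 721 = 756 \cdot \frac{104}{505} - 721 = \frac{78624}{505} - 721 = - \frac{285481}{505}$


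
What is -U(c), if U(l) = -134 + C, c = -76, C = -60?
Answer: 194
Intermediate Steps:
U(l) = -194 (U(l) = -134 - 60 = -194)
-U(c) = -1*(-194) = 194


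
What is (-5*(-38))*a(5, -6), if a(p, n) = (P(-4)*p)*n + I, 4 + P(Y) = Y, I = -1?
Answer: 45410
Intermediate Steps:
P(Y) = -4 + Y
a(p, n) = -1 - 8*n*p (a(p, n) = ((-4 - 4)*p)*n - 1 = (-8*p)*n - 1 = -8*n*p - 1 = -1 - 8*n*p)
(-5*(-38))*a(5, -6) = (-5*(-38))*(-1 - 8*(-6)*5) = 190*(-1 + 240) = 190*239 = 45410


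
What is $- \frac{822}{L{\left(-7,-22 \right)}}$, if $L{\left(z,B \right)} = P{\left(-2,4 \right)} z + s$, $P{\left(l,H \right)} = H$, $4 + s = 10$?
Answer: $\frac{411}{11} \approx 37.364$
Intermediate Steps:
$s = 6$ ($s = -4 + 10 = 6$)
$L{\left(z,B \right)} = 6 + 4 z$ ($L{\left(z,B \right)} = 4 z + 6 = 6 + 4 z$)
$- \frac{822}{L{\left(-7,-22 \right)}} = - \frac{822}{6 + 4 \left(-7\right)} = - \frac{822}{6 - 28} = - \frac{822}{-22} = \left(-822\right) \left(- \frac{1}{22}\right) = \frac{411}{11}$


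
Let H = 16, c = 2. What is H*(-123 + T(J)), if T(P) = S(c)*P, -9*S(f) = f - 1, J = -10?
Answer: -17552/9 ≈ -1950.2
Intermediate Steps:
S(f) = ⅑ - f/9 (S(f) = -(f - 1)/9 = -(-1 + f)/9 = ⅑ - f/9)
T(P) = -P/9 (T(P) = (⅑ - ⅑*2)*P = (⅑ - 2/9)*P = -P/9)
H*(-123 + T(J)) = 16*(-123 - ⅑*(-10)) = 16*(-123 + 10/9) = 16*(-1097/9) = -17552/9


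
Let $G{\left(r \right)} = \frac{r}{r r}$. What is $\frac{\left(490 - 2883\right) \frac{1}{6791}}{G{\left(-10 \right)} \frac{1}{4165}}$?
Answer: $\frac{99668450}{6791} \approx 14677.0$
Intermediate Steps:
$G{\left(r \right)} = \frac{1}{r}$ ($G{\left(r \right)} = \frac{r}{r^{2}} = \frac{1}{r}$)
$\frac{\left(490 - 2883\right) \frac{1}{6791}}{G{\left(-10 \right)} \frac{1}{4165}} = \frac{\left(490 - 2883\right) \frac{1}{6791}}{\frac{1}{-10} \cdot \frac{1}{4165}} = \frac{\left(-2393\right) \frac{1}{6791}}{\left(- \frac{1}{10}\right) \frac{1}{4165}} = - \frac{2393}{6791 \left(- \frac{1}{41650}\right)} = \left(- \frac{2393}{6791}\right) \left(-41650\right) = \frac{99668450}{6791}$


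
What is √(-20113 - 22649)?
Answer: I*√42762 ≈ 206.79*I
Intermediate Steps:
√(-20113 - 22649) = √(-42762) = I*√42762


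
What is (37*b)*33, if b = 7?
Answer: 8547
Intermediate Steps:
(37*b)*33 = (37*7)*33 = 259*33 = 8547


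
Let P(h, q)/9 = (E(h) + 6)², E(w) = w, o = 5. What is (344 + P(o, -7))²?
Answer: 2053489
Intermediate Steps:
P(h, q) = 9*(6 + h)² (P(h, q) = 9*(h + 6)² = 9*(6 + h)²)
(344 + P(o, -7))² = (344 + 9*(6 + 5)²)² = (344 + 9*11²)² = (344 + 9*121)² = (344 + 1089)² = 1433² = 2053489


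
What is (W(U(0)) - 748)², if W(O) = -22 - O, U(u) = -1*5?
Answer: 585225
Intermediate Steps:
U(u) = -5
(W(U(0)) - 748)² = ((-22 - 1*(-5)) - 748)² = ((-22 + 5) - 748)² = (-17 - 748)² = (-765)² = 585225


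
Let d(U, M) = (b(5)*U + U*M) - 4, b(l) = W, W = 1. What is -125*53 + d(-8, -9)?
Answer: -6565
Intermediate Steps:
b(l) = 1
d(U, M) = -4 + U + M*U (d(U, M) = (1*U + U*M) - 4 = (U + M*U) - 4 = -4 + U + M*U)
-125*53 + d(-8, -9) = -125*53 + (-4 - 8 - 9*(-8)) = -6625 + (-4 - 8 + 72) = -6625 + 60 = -6565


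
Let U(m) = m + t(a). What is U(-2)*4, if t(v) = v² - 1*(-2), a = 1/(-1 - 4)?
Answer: 4/25 ≈ 0.16000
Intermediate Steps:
a = -⅕ (a = 1/(-5) = -⅕ ≈ -0.20000)
t(v) = 2 + v² (t(v) = v² + 2 = 2 + v²)
U(m) = 51/25 + m (U(m) = m + (2 + (-⅕)²) = m + (2 + 1/25) = m + 51/25 = 51/25 + m)
U(-2)*4 = (51/25 - 2)*4 = (1/25)*4 = 4/25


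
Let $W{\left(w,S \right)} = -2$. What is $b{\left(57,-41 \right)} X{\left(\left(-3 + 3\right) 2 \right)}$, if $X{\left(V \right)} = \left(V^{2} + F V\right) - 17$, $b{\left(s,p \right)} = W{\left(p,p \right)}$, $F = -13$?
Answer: $34$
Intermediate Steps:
$b{\left(s,p \right)} = -2$
$X{\left(V \right)} = -17 + V^{2} - 13 V$ ($X{\left(V \right)} = \left(V^{2} - 13 V\right) - 17 = -17 + V^{2} - 13 V$)
$b{\left(57,-41 \right)} X{\left(\left(-3 + 3\right) 2 \right)} = - 2 \left(-17 + \left(\left(-3 + 3\right) 2\right)^{2} - 13 \left(-3 + 3\right) 2\right) = - 2 \left(-17 + \left(0 \cdot 2\right)^{2} - 13 \cdot 0 \cdot 2\right) = - 2 \left(-17 + 0^{2} - 0\right) = - 2 \left(-17 + 0 + 0\right) = \left(-2\right) \left(-17\right) = 34$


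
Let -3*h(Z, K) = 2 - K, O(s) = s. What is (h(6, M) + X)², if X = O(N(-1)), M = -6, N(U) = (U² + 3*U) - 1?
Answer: 289/9 ≈ 32.111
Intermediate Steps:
N(U) = -1 + U² + 3*U
h(Z, K) = -⅔ + K/3 (h(Z, K) = -(2 - K)/3 = -⅔ + K/3)
X = -3 (X = -1 + (-1)² + 3*(-1) = -1 + 1 - 3 = -3)
(h(6, M) + X)² = ((-⅔ + (⅓)*(-6)) - 3)² = ((-⅔ - 2) - 3)² = (-8/3 - 3)² = (-17/3)² = 289/9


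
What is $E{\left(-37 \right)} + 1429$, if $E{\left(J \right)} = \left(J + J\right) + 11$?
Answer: $1366$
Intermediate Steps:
$E{\left(J \right)} = 11 + 2 J$ ($E{\left(J \right)} = 2 J + 11 = 11 + 2 J$)
$E{\left(-37 \right)} + 1429 = \left(11 + 2 \left(-37\right)\right) + 1429 = \left(11 - 74\right) + 1429 = -63 + 1429 = 1366$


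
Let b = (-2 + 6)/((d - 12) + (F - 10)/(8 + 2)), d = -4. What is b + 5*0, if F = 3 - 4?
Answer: -40/171 ≈ -0.23392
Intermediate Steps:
F = -1
b = -40/171 (b = (-2 + 6)/((-4 - 12) + (-1 - 10)/(8 + 2)) = 4/(-16 - 11/10) = 4/(-171/10) = 4*(-10/171) = -40/171 ≈ -0.23392)
b + 5*0 = -40/171 + 5*0 = -40/171 + 0 = -40/171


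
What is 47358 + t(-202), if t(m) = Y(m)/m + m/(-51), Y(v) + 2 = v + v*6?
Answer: 243997568/5151 ≈ 47369.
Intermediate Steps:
Y(v) = -2 + 7*v (Y(v) = -2 + (v + v*6) = -2 + (v + 6*v) = -2 + 7*v)
t(m) = -m/51 + (-2 + 7*m)/m (t(m) = (-2 + 7*m)/m + m/(-51) = (-2 + 7*m)/m + m*(-1/51) = (-2 + 7*m)/m - m/51 = -m/51 + (-2 + 7*m)/m)
47358 + t(-202) = 47358 + (7 - 2/(-202) - 1/51*(-202)) = 47358 + (7 - 2*(-1/202) + 202/51) = 47358 + (7 + 1/101 + 202/51) = 47358 + 56510/5151 = 243997568/5151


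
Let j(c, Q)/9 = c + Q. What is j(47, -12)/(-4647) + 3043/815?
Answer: 4628032/1262435 ≈ 3.6660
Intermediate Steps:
j(c, Q) = 9*Q + 9*c (j(c, Q) = 9*(c + Q) = 9*(Q + c) = 9*Q + 9*c)
j(47, -12)/(-4647) + 3043/815 = (9*(-12) + 9*47)/(-4647) + 3043/815 = (-108 + 423)*(-1/4647) + 3043*(1/815) = 315*(-1/4647) + 3043/815 = -105/1549 + 3043/815 = 4628032/1262435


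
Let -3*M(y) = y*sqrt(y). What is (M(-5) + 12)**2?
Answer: 1171/9 + 40*I*sqrt(5) ≈ 130.11 + 89.443*I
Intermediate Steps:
M(y) = -y**(3/2)/3 (M(y) = -y*sqrt(y)/3 = -y**(3/2)/3)
(M(-5) + 12)**2 = (-(-5)*I*sqrt(5)/3 + 12)**2 = (5*I*sqrt(5)/3 + 12)**2 = (12 + 5*I*sqrt(5)/3)**2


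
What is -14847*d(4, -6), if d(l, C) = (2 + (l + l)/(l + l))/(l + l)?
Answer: -44541/8 ≈ -5567.6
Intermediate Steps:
d(l, C) = 3/(2*l) (d(l, C) = (2 + (2*l)/((2*l)))/((2*l)) = (2 + (2*l)*(1/(2*l)))*(1/(2*l)) = (2 + 1)*(1/(2*l)) = 3*(1/(2*l)) = 3/(2*l))
-14847*d(4, -6) = -44541/(2*4) = -14847*3/8 = -44541/8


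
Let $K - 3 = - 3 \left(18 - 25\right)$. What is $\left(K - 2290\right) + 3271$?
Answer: $1005$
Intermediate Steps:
$K = 24$ ($K = 3 - 3 \left(18 - 25\right) = 3 - -21 = 3 + 21 = 24$)
$\left(K - 2290\right) + 3271 = \left(24 - 2290\right) + 3271 = -2266 + 3271 = 1005$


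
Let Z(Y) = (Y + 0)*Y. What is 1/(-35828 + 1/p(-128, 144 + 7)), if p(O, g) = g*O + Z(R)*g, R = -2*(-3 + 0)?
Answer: -13892/497722577 ≈ -2.7911e-5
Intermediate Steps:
R = 6 (R = -2*(-3) = 6)
Z(Y) = Y² (Z(Y) = Y*Y = Y²)
p(O, g) = 36*g + O*g (p(O, g) = g*O + 6²*g = O*g + 36*g = 36*g + O*g)
1/(-35828 + 1/p(-128, 144 + 7)) = 1/(-35828 + 1/((144 + 7)*(36 - 128))) = 1/(-35828 + 1/(151*(-92))) = 1/(-35828 + 1/(-13892)) = 1/(-35828 - 1/13892) = 1/(-497722577/13892) = -13892/497722577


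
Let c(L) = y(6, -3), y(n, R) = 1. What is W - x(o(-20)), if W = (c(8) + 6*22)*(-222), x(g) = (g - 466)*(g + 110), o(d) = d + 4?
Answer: 15782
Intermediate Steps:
c(L) = 1
o(d) = 4 + d
x(g) = (-466 + g)*(110 + g)
W = -29526 (W = (1 + 6*22)*(-222) = (1 + 132)*(-222) = 133*(-222) = -29526)
W - x(o(-20)) = -29526 - (-51260 + (4 - 20)**2 - 356*(4 - 20)) = -29526 - (-51260 + (-16)**2 - 356*(-16)) = -29526 - (-51260 + 256 + 5696) = -29526 - 1*(-45308) = -29526 + 45308 = 15782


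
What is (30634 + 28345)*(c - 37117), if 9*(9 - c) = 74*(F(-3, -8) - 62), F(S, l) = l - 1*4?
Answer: -19374365584/9 ≈ -2.1527e+9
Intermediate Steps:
F(S, l) = -4 + l (F(S, l) = l - 4 = -4 + l)
c = 5557/9 (c = 9 - 74*((-4 - 8) - 62)/9 = 9 - 74*(-12 - 62)/9 = 9 - 74*(-74)/9 = 9 - 1/9*(-5476) = 9 + 5476/9 = 5557/9 ≈ 617.44)
(30634 + 28345)*(c - 37117) = (30634 + 28345)*(5557/9 - 37117) = 58979*(-328496/9) = -19374365584/9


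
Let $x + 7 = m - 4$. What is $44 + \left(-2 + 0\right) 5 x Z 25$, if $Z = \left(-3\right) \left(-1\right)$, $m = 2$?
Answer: $6794$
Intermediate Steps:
$x = -9$ ($x = -7 + \left(2 - 4\right) = -7 - 2 = -9$)
$Z = 3$
$44 + \left(-2 + 0\right) 5 x Z 25 = 44 + \left(-2 + 0\right) 5 \left(-9\right) 3 \cdot 25 = 44 + - 2 \left(\left(-45\right) 3\right) 25 = 44 + \left(-2\right) \left(-135\right) 25 = 44 + 270 \cdot 25 = 44 + 6750 = 6794$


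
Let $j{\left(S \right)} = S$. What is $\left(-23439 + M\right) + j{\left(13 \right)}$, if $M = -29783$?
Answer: $-53209$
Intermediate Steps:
$\left(-23439 + M\right) + j{\left(13 \right)} = \left(-23439 - 29783\right) + 13 = -53222 + 13 = -53209$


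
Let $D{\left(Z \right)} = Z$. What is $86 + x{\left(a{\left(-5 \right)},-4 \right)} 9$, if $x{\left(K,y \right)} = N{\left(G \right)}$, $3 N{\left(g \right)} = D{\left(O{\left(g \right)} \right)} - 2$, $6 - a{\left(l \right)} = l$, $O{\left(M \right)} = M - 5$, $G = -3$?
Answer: $56$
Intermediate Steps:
$O{\left(M \right)} = -5 + M$
$a{\left(l \right)} = 6 - l$
$N{\left(g \right)} = - \frac{7}{3} + \frac{g}{3}$ ($N{\left(g \right)} = \frac{\left(-5 + g\right) - 2}{3} = \frac{-7 + g}{3} = - \frac{7}{3} + \frac{g}{3}$)
$x{\left(K,y \right)} = - \frac{10}{3}$ ($x{\left(K,y \right)} = - \frac{7}{3} + \frac{1}{3} \left(-3\right) = - \frac{7}{3} - 1 = - \frac{10}{3}$)
$86 + x{\left(a{\left(-5 \right)},-4 \right)} 9 = 86 - 30 = 56$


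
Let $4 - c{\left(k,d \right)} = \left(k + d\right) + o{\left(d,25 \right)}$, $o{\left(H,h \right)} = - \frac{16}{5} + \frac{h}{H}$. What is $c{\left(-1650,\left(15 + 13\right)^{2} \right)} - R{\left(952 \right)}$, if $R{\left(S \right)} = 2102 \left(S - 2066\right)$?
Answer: $\frac{9182604579}{3920} \approx 2.3425 \cdot 10^{6}$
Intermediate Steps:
$o{\left(H,h \right)} = - \frac{16}{5} + \frac{h}{H}$ ($o{\left(H,h \right)} = \left(-16\right) \frac{1}{5} + \frac{h}{H} = - \frac{16}{5} + \frac{h}{H}$)
$R{\left(S \right)} = -4342732 + 2102 S$ ($R{\left(S \right)} = 2102 \left(-2066 + S\right) = -4342732 + 2102 S$)
$c{\left(k,d \right)} = \frac{36}{5} - d - k - \frac{25}{d}$ ($c{\left(k,d \right)} = 4 - \left(\left(k + d\right) - \left(\frac{16}{5} - \frac{25}{d}\right)\right) = 4 - \left(\left(d + k\right) - \left(\frac{16}{5} - \frac{25}{d}\right)\right) = 4 - \left(- \frac{16}{5} + d + k + \frac{25}{d}\right) = \frac{36}{5} - d - k - \frac{25}{d}$)
$c{\left(-1650,\left(15 + 13\right)^{2} \right)} - R{\left(952 \right)} = \left(\frac{36}{5} - \left(15 + 13\right)^{2} - -1650 - \frac{25}{\left(15 + 13\right)^{2}}\right) - \left(-4342732 + 2102 \cdot 952\right) = \left(\frac{36}{5} - 28^{2} + 1650 - \frac{25}{28^{2}}\right) - \left(-4342732 + 2001104\right) = \left(\frac{36}{5} - 784 + 1650 - \frac{25}{784}\right) - -2341628 = \left(\frac{36}{5} - 784 + 1650 - \frac{25}{784}\right) + 2341628 = \frac{3422819}{3920} + 2341628 = \frac{9182604579}{3920}$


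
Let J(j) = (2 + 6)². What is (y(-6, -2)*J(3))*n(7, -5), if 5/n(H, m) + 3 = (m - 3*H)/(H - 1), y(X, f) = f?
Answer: 960/11 ≈ 87.273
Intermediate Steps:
n(H, m) = 5/(-3 + (m - 3*H)/(-1 + H)) (n(H, m) = 5/(-3 + (m - 3*H)/(H - 1)) = 5/(-3 + (m - 3*H)/(-1 + H)))
J(j) = 64 (J(j) = 8² = 64)
(y(-6, -2)*J(3))*n(7, -5) = (-2*64)*(5*(-1 + 7)/(3 - 5 - 6*7)) = -640*6/(3 - 5 - 42) = -640*6/(-44) = -640*(-1)*6/44 = -128*(-15/22) = 960/11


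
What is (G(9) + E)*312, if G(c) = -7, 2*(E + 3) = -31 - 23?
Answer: -11544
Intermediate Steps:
E = -30 (E = -3 + (-31 - 23)/2 = -3 + (1/2)*(-54) = -3 - 27 = -30)
(G(9) + E)*312 = (-7 - 30)*312 = -37*312 = -11544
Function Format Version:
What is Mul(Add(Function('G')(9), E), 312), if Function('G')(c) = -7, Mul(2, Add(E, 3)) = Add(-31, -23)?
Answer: -11544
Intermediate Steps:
E = -30 (E = Add(-3, Mul(Rational(1, 2), Add(-31, -23))) = Add(-3, Mul(Rational(1, 2), -54)) = Add(-3, -27) = -30)
Mul(Add(Function('G')(9), E), 312) = Mul(Add(-7, -30), 312) = Mul(-37, 312) = -11544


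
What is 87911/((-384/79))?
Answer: -6944969/384 ≈ -18086.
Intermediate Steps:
87911/((-384/79)) = 87911/((-384*1/79)) = 87911/(-384/79) = 87911*(-79/384) = -6944969/384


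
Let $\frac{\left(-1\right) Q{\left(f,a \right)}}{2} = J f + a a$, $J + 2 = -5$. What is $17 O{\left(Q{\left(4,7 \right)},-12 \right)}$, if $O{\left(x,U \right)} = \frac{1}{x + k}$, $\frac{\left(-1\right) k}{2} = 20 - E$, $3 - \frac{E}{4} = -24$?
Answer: $\frac{17}{134} \approx 0.12687$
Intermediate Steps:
$E = 108$ ($E = 12 - -96 = 12 + 96 = 108$)
$J = -7$ ($J = -2 - 5 = -7$)
$k = 176$ ($k = - 2 \left(20 - 108\right) = \left(-2\right) \left(-88\right) = 176$)
$Q{\left(f,a \right)} = - 2 a^{2} + 14 f$ ($Q{\left(f,a \right)} = - 2 \left(- 7 f + a a\right) = - 2 \left(- 7 f + a^{2}\right) = - 2 \left(a^{2} - 7 f\right) = - 2 a^{2} + 14 f$)
$O{\left(x,U \right)} = \frac{1}{176 + x}$ ($O{\left(x,U \right)} = \frac{1}{x + 176} = \frac{1}{176 + x}$)
$17 O{\left(Q{\left(4,7 \right)},-12 \right)} = \frac{17}{176 + \left(- 2 \cdot 7^{2} + 14 \cdot 4\right)} = \frac{17}{176 + \left(\left(-2\right) 49 + 56\right)} = \frac{17}{176 + \left(-98 + 56\right)} = \frac{17}{176 - 42} = \frac{17}{134}$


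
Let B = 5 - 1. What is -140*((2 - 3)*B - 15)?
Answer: 2660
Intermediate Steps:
B = 4
-140*((2 - 3)*B - 15) = -140*((2 - 3)*4 - 15) = -140*(-1*4 - 15) = -140*(-4 - 15) = -140*(-19) = 2660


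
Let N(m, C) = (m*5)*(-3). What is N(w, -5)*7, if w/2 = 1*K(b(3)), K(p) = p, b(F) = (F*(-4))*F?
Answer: 7560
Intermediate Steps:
b(F) = -4*F² (b(F) = (-4*F)*F = -4*F²)
w = -72 (w = 2*(1*(-4*3²)) = 2*(1*(-4*9)) = 2*(1*(-36)) = 2*(-36) = -72)
N(m, C) = -15*m (N(m, C) = (5*m)*(-3) = -15*m)
N(w, -5)*7 = -15*(-72)*7 = 1080*7 = 7560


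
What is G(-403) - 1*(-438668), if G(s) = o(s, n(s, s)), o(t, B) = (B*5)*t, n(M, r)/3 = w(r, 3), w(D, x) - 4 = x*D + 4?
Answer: 7698713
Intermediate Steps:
w(D, x) = 8 + D*x (w(D, x) = 4 + (x*D + 4) = 4 + (D*x + 4) = 4 + (4 + D*x) = 8 + D*x)
n(M, r) = 24 + 9*r (n(M, r) = 3*(8 + r*3) = 3*(8 + 3*r) = 24 + 9*r)
o(t, B) = 5*B*t (o(t, B) = (5*B)*t = 5*B*t)
G(s) = 5*s*(24 + 9*s) (G(s) = 5*(24 + 9*s)*s = 5*s*(24 + 9*s))
G(-403) - 1*(-438668) = 15*(-403)*(8 + 3*(-403)) - 1*(-438668) = 15*(-403)*(8 - 1209) + 438668 = 15*(-403)*(-1201) + 438668 = 7260045 + 438668 = 7698713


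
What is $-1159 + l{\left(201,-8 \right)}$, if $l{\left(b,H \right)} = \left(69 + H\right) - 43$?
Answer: $-1141$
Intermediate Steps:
$l{\left(b,H \right)} = 26 + H$
$-1159 + l{\left(201,-8 \right)} = -1159 + \left(26 - 8\right) = -1159 + 18 = -1141$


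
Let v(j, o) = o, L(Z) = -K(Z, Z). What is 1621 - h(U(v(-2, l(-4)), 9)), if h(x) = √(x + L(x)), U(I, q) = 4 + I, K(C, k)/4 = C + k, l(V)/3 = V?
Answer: 1621 - 2*√14 ≈ 1613.5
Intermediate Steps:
l(V) = 3*V
K(C, k) = 4*C + 4*k (K(C, k) = 4*(C + k) = 4*C + 4*k)
L(Z) = -8*Z (L(Z) = -(4*Z + 4*Z) = -8*Z)
h(x) = √7*√(-x) (h(x) = √(x - 8*x) = √(-7*x) = √7*√(-x))
1621 - h(U(v(-2, l(-4)), 9)) = 1621 - √7*√(-(4 + 3*(-4))) = 1621 - √7*√(-(4 - 12)) = 1621 - √7*√(-1*(-8)) = 1621 - √7*√8 = 1621 - √7*2*√2 = 1621 - 2*√14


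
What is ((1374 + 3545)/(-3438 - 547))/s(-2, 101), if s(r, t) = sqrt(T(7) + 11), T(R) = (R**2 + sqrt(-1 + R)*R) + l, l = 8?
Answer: -4919/(3985*sqrt(68 + 7*sqrt(6))) ≈ -0.13377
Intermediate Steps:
T(R) = 8 + R**2 + R*sqrt(-1 + R) (T(R) = (R**2 + sqrt(-1 + R)*R) + 8 = (R**2 + R*sqrt(-1 + R)) + 8 = 8 + R**2 + R*sqrt(-1 + R))
s(r, t) = sqrt(68 + 7*sqrt(6)) (s(r, t) = sqrt((8 + 7**2 + 7*sqrt(-1 + 7)) + 11) = sqrt((8 + 49 + 7*sqrt(6)) + 11) = sqrt((57 + 7*sqrt(6)) + 11) = sqrt(68 + 7*sqrt(6)))
((1374 + 3545)/(-3438 - 547))/s(-2, 101) = ((1374 + 3545)/(-3438 - 547))/(sqrt(68 + 7*sqrt(6))) = (4919/(-3985))/sqrt(68 + 7*sqrt(6)) = (4919*(-1/3985))/sqrt(68 + 7*sqrt(6)) = -4919/(3985*sqrt(68 + 7*sqrt(6)))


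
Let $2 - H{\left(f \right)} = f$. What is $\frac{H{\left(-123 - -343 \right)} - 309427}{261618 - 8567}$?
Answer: $- \frac{309645}{253051} \approx -1.2236$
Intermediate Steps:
$H{\left(f \right)} = 2 - f$
$\frac{H{\left(-123 - -343 \right)} - 309427}{261618 - 8567} = \frac{\left(2 - \left(-123 - -343\right)\right) - 309427}{261618 - 8567} = \frac{\left(2 - \left(-123 + 343\right)\right) - 309427}{253051} = \left(\left(2 - 220\right) - 309427\right) \frac{1}{253051} = \left(-218 - 309427\right) \frac{1}{253051} = \left(-309645\right) \frac{1}{253051} = - \frac{309645}{253051}$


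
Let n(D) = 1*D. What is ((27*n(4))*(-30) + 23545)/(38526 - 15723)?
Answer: 20305/22803 ≈ 0.89045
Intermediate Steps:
n(D) = D
((27*n(4))*(-30) + 23545)/(38526 - 15723) = ((27*4)*(-30) + 23545)/(38526 - 15723) = (108*(-30) + 23545)/22803 = (-3240 + 23545)*(1/22803) = 20305*(1/22803) = 20305/22803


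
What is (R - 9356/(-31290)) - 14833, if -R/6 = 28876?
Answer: -2942647727/15645 ≈ -1.8809e+5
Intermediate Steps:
R = -173256 (R = -6*28876 = -173256)
(R - 9356/(-31290)) - 14833 = (-173256 - 9356/(-31290)) - 14833 = (-173256 - 9356*(-1/31290)) - 14833 = (-173256 + 4678/15645) - 14833 = -2710585442/15645 - 14833 = -2942647727/15645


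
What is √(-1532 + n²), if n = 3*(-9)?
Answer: I*√803 ≈ 28.337*I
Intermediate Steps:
n = -27
√(-1532 + n²) = √(-1532 + (-27)²) = √(-1532 + 729) = √(-803) = I*√803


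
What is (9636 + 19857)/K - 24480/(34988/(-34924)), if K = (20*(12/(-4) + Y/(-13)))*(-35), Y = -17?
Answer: 3294870830523/134703800 ≈ 24460.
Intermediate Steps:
K = 15400/13 (K = (20*(12/(-4) - 17/(-13)))*(-35) = (20*(12*(-¼) - 17*(-1/13)))*(-35) = (20*(-3 + 17/13))*(-35) = (20*(-22/13))*(-35) = -440/13*(-35) = 15400/13 ≈ 1184.6)
(9636 + 19857)/K - 24480/(34988/(-34924)) = (9636 + 19857)/(15400/13) - 24480/(34988/(-34924)) = 29493*(13/15400) - 24480/(34988*(-1/34924)) = 383409/15400 - 24480/(-8747/8731) = 383409/15400 - 24480*(-8731/8747) = 383409/15400 + 213734880/8747 = 3294870830523/134703800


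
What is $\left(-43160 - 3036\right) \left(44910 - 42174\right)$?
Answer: $-126392256$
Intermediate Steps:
$\left(-43160 - 3036\right) \left(44910 - 42174\right) = \left(-46196\right) 2736 = -126392256$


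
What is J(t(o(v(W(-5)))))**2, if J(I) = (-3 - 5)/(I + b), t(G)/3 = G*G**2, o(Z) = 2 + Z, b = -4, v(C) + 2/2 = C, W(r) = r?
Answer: 4/2401 ≈ 0.0016660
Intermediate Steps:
v(C) = -1 + C
t(G) = 3*G**3 (t(G) = 3*(G*G**2) = 3*G**3)
J(I) = -8/(-4 + I) (J(I) = (-3 - 5)/(I - 4) = -8/(-4 + I))
J(t(o(v(W(-5)))))**2 = (-8/(-4 + 3*(2 + (-1 - 5))**3))**2 = (-8/(-4 + 3*(2 - 6)**3))**2 = (-8/(-4 + 3*(-4)**3))**2 = (-8/(-4 + 3*(-64)))**2 = (-8/(-4 - 192))**2 = (-8/(-196))**2 = (-8*(-1/196))**2 = (2/49)**2 = 4/2401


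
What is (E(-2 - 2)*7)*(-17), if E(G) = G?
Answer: 476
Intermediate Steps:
(E(-2 - 2)*7)*(-17) = ((-2 - 2)*7)*(-17) = -4*7*(-17) = -28*(-17) = 476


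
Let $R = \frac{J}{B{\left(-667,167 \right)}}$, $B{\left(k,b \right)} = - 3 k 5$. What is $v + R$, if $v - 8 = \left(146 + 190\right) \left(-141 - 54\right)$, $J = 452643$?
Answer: $- \frac{218331639}{3335} \approx -65467.0$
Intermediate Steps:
$B{\left(k,b \right)} = - 15 k$
$R = \frac{150881}{3335}$ ($R = \frac{452643}{\left(-15\right) \left(-667\right)} = \frac{452643}{10005} = 452643 \cdot \frac{1}{10005} = \frac{150881}{3335} \approx 45.242$)
$v = -65512$ ($v = 8 + \left(146 + 190\right) \left(-141 - 54\right) = 8 + 336 \left(-195\right) = 8 - 65520 = -65512$)
$v + R = -65512 + \frac{150881}{3335} = - \frac{218331639}{3335}$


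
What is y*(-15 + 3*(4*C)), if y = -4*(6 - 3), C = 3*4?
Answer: -1548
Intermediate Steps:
C = 12
y = -12 (y = -4*3 = -12)
y*(-15 + 3*(4*C)) = -12*(-15 + 3*(4*12)) = -12*(-15 + 3*48) = -12*(-15 + 144) = -12*129 = -1548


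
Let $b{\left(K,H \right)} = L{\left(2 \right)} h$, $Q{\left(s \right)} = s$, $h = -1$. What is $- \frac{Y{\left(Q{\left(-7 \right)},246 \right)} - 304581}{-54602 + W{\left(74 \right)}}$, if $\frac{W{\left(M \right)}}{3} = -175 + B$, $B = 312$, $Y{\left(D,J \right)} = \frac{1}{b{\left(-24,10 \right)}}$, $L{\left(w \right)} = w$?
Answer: $- \frac{609163}{108382} \approx -5.6205$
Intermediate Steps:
$b{\left(K,H \right)} = -2$ ($b{\left(K,H \right)} = 2 \left(-1\right) = -2$)
$Y{\left(D,J \right)} = - \frac{1}{2}$ ($Y{\left(D,J \right)} = \frac{1}{-2} = - \frac{1}{2}$)
$W{\left(M \right)} = 411$ ($W{\left(M \right)} = 3 \left(-175 + 312\right) = 3 \cdot 137 = 411$)
$- \frac{Y{\left(Q{\left(-7 \right)},246 \right)} - 304581}{-54602 + W{\left(74 \right)}} = - \frac{- \frac{1}{2} - 304581}{-54602 + 411} = - \frac{-609163}{2 \left(-54191\right)} = - \frac{\left(-609163\right) \left(-1\right)}{2 \cdot 54191} = \left(-1\right) \frac{609163}{108382} = - \frac{609163}{108382}$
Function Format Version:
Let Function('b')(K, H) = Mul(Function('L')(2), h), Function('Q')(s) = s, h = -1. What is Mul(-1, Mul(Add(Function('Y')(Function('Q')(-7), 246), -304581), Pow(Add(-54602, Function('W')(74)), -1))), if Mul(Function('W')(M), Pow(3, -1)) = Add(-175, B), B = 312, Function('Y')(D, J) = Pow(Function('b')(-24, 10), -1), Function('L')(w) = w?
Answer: Rational(-609163, 108382) ≈ -5.6205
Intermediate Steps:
Function('b')(K, H) = -2 (Function('b')(K, H) = Mul(2, -1) = -2)
Function('Y')(D, J) = Rational(-1, 2) (Function('Y')(D, J) = Pow(-2, -1) = Rational(-1, 2))
Function('W')(M) = 411 (Function('W')(M) = Mul(3, Add(-175, 312)) = Mul(3, 137) = 411)
Mul(-1, Mul(Add(Function('Y')(Function('Q')(-7), 246), -304581), Pow(Add(-54602, Function('W')(74)), -1))) = Mul(-1, Mul(Add(Rational(-1, 2), -304581), Pow(Add(-54602, 411), -1))) = Mul(-1, Mul(Rational(-609163, 2), Pow(-54191, -1))) = Mul(-1, Mul(Rational(-609163, 2), Rational(-1, 54191))) = Mul(-1, Rational(609163, 108382)) = Rational(-609163, 108382)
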